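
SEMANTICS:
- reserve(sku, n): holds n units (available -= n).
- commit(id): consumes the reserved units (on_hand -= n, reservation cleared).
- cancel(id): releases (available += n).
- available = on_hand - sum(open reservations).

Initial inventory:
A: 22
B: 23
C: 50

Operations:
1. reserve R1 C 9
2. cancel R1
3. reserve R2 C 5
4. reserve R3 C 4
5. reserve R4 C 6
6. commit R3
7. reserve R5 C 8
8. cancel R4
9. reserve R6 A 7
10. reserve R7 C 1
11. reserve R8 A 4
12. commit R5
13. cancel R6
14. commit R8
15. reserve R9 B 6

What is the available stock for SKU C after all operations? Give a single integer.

Step 1: reserve R1 C 9 -> on_hand[A=22 B=23 C=50] avail[A=22 B=23 C=41] open={R1}
Step 2: cancel R1 -> on_hand[A=22 B=23 C=50] avail[A=22 B=23 C=50] open={}
Step 3: reserve R2 C 5 -> on_hand[A=22 B=23 C=50] avail[A=22 B=23 C=45] open={R2}
Step 4: reserve R3 C 4 -> on_hand[A=22 B=23 C=50] avail[A=22 B=23 C=41] open={R2,R3}
Step 5: reserve R4 C 6 -> on_hand[A=22 B=23 C=50] avail[A=22 B=23 C=35] open={R2,R3,R4}
Step 6: commit R3 -> on_hand[A=22 B=23 C=46] avail[A=22 B=23 C=35] open={R2,R4}
Step 7: reserve R5 C 8 -> on_hand[A=22 B=23 C=46] avail[A=22 B=23 C=27] open={R2,R4,R5}
Step 8: cancel R4 -> on_hand[A=22 B=23 C=46] avail[A=22 B=23 C=33] open={R2,R5}
Step 9: reserve R6 A 7 -> on_hand[A=22 B=23 C=46] avail[A=15 B=23 C=33] open={R2,R5,R6}
Step 10: reserve R7 C 1 -> on_hand[A=22 B=23 C=46] avail[A=15 B=23 C=32] open={R2,R5,R6,R7}
Step 11: reserve R8 A 4 -> on_hand[A=22 B=23 C=46] avail[A=11 B=23 C=32] open={R2,R5,R6,R7,R8}
Step 12: commit R5 -> on_hand[A=22 B=23 C=38] avail[A=11 B=23 C=32] open={R2,R6,R7,R8}
Step 13: cancel R6 -> on_hand[A=22 B=23 C=38] avail[A=18 B=23 C=32] open={R2,R7,R8}
Step 14: commit R8 -> on_hand[A=18 B=23 C=38] avail[A=18 B=23 C=32] open={R2,R7}
Step 15: reserve R9 B 6 -> on_hand[A=18 B=23 C=38] avail[A=18 B=17 C=32] open={R2,R7,R9}
Final available[C] = 32

Answer: 32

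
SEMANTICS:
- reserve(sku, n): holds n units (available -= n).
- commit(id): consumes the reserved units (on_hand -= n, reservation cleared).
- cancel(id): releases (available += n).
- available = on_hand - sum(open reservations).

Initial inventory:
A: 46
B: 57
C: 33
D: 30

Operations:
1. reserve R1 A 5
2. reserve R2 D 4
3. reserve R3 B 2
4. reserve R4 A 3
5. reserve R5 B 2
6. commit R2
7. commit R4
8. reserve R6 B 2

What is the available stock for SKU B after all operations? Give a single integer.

Answer: 51

Derivation:
Step 1: reserve R1 A 5 -> on_hand[A=46 B=57 C=33 D=30] avail[A=41 B=57 C=33 D=30] open={R1}
Step 2: reserve R2 D 4 -> on_hand[A=46 B=57 C=33 D=30] avail[A=41 B=57 C=33 D=26] open={R1,R2}
Step 3: reserve R3 B 2 -> on_hand[A=46 B=57 C=33 D=30] avail[A=41 B=55 C=33 D=26] open={R1,R2,R3}
Step 4: reserve R4 A 3 -> on_hand[A=46 B=57 C=33 D=30] avail[A=38 B=55 C=33 D=26] open={R1,R2,R3,R4}
Step 5: reserve R5 B 2 -> on_hand[A=46 B=57 C=33 D=30] avail[A=38 B=53 C=33 D=26] open={R1,R2,R3,R4,R5}
Step 6: commit R2 -> on_hand[A=46 B=57 C=33 D=26] avail[A=38 B=53 C=33 D=26] open={R1,R3,R4,R5}
Step 7: commit R4 -> on_hand[A=43 B=57 C=33 D=26] avail[A=38 B=53 C=33 D=26] open={R1,R3,R5}
Step 8: reserve R6 B 2 -> on_hand[A=43 B=57 C=33 D=26] avail[A=38 B=51 C=33 D=26] open={R1,R3,R5,R6}
Final available[B] = 51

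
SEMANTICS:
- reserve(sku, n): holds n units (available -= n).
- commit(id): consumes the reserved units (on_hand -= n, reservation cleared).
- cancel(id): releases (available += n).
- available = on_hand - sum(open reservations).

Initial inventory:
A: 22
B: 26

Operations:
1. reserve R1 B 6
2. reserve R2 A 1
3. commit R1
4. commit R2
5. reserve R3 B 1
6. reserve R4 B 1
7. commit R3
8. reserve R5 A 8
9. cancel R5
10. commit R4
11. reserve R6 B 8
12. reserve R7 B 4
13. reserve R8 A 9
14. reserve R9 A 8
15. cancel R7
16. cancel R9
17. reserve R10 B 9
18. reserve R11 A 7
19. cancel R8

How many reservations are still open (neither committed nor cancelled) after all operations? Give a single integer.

Answer: 3

Derivation:
Step 1: reserve R1 B 6 -> on_hand[A=22 B=26] avail[A=22 B=20] open={R1}
Step 2: reserve R2 A 1 -> on_hand[A=22 B=26] avail[A=21 B=20] open={R1,R2}
Step 3: commit R1 -> on_hand[A=22 B=20] avail[A=21 B=20] open={R2}
Step 4: commit R2 -> on_hand[A=21 B=20] avail[A=21 B=20] open={}
Step 5: reserve R3 B 1 -> on_hand[A=21 B=20] avail[A=21 B=19] open={R3}
Step 6: reserve R4 B 1 -> on_hand[A=21 B=20] avail[A=21 B=18] open={R3,R4}
Step 7: commit R3 -> on_hand[A=21 B=19] avail[A=21 B=18] open={R4}
Step 8: reserve R5 A 8 -> on_hand[A=21 B=19] avail[A=13 B=18] open={R4,R5}
Step 9: cancel R5 -> on_hand[A=21 B=19] avail[A=21 B=18] open={R4}
Step 10: commit R4 -> on_hand[A=21 B=18] avail[A=21 B=18] open={}
Step 11: reserve R6 B 8 -> on_hand[A=21 B=18] avail[A=21 B=10] open={R6}
Step 12: reserve R7 B 4 -> on_hand[A=21 B=18] avail[A=21 B=6] open={R6,R7}
Step 13: reserve R8 A 9 -> on_hand[A=21 B=18] avail[A=12 B=6] open={R6,R7,R8}
Step 14: reserve R9 A 8 -> on_hand[A=21 B=18] avail[A=4 B=6] open={R6,R7,R8,R9}
Step 15: cancel R7 -> on_hand[A=21 B=18] avail[A=4 B=10] open={R6,R8,R9}
Step 16: cancel R9 -> on_hand[A=21 B=18] avail[A=12 B=10] open={R6,R8}
Step 17: reserve R10 B 9 -> on_hand[A=21 B=18] avail[A=12 B=1] open={R10,R6,R8}
Step 18: reserve R11 A 7 -> on_hand[A=21 B=18] avail[A=5 B=1] open={R10,R11,R6,R8}
Step 19: cancel R8 -> on_hand[A=21 B=18] avail[A=14 B=1] open={R10,R11,R6}
Open reservations: ['R10', 'R11', 'R6'] -> 3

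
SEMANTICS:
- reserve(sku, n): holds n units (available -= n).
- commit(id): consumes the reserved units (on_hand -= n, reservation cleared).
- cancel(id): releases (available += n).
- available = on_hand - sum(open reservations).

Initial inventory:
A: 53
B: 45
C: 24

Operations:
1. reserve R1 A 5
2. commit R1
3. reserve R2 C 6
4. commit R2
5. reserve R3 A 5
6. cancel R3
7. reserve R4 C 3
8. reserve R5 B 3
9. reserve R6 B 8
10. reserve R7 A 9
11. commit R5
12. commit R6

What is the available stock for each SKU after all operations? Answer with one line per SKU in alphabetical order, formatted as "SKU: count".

Answer: A: 39
B: 34
C: 15

Derivation:
Step 1: reserve R1 A 5 -> on_hand[A=53 B=45 C=24] avail[A=48 B=45 C=24] open={R1}
Step 2: commit R1 -> on_hand[A=48 B=45 C=24] avail[A=48 B=45 C=24] open={}
Step 3: reserve R2 C 6 -> on_hand[A=48 B=45 C=24] avail[A=48 B=45 C=18] open={R2}
Step 4: commit R2 -> on_hand[A=48 B=45 C=18] avail[A=48 B=45 C=18] open={}
Step 5: reserve R3 A 5 -> on_hand[A=48 B=45 C=18] avail[A=43 B=45 C=18] open={R3}
Step 6: cancel R3 -> on_hand[A=48 B=45 C=18] avail[A=48 B=45 C=18] open={}
Step 7: reserve R4 C 3 -> on_hand[A=48 B=45 C=18] avail[A=48 B=45 C=15] open={R4}
Step 8: reserve R5 B 3 -> on_hand[A=48 B=45 C=18] avail[A=48 B=42 C=15] open={R4,R5}
Step 9: reserve R6 B 8 -> on_hand[A=48 B=45 C=18] avail[A=48 B=34 C=15] open={R4,R5,R6}
Step 10: reserve R7 A 9 -> on_hand[A=48 B=45 C=18] avail[A=39 B=34 C=15] open={R4,R5,R6,R7}
Step 11: commit R5 -> on_hand[A=48 B=42 C=18] avail[A=39 B=34 C=15] open={R4,R6,R7}
Step 12: commit R6 -> on_hand[A=48 B=34 C=18] avail[A=39 B=34 C=15] open={R4,R7}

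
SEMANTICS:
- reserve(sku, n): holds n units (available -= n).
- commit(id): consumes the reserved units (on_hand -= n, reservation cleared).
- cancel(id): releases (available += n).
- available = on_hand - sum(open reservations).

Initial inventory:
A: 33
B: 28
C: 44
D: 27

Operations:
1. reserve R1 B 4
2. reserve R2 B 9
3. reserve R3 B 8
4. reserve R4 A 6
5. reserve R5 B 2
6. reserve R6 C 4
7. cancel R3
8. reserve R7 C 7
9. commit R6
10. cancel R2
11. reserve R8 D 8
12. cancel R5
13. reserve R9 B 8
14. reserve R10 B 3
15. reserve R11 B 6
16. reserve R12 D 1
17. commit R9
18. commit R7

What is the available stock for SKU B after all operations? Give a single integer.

Step 1: reserve R1 B 4 -> on_hand[A=33 B=28 C=44 D=27] avail[A=33 B=24 C=44 D=27] open={R1}
Step 2: reserve R2 B 9 -> on_hand[A=33 B=28 C=44 D=27] avail[A=33 B=15 C=44 D=27] open={R1,R2}
Step 3: reserve R3 B 8 -> on_hand[A=33 B=28 C=44 D=27] avail[A=33 B=7 C=44 D=27] open={R1,R2,R3}
Step 4: reserve R4 A 6 -> on_hand[A=33 B=28 C=44 D=27] avail[A=27 B=7 C=44 D=27] open={R1,R2,R3,R4}
Step 5: reserve R5 B 2 -> on_hand[A=33 B=28 C=44 D=27] avail[A=27 B=5 C=44 D=27] open={R1,R2,R3,R4,R5}
Step 6: reserve R6 C 4 -> on_hand[A=33 B=28 C=44 D=27] avail[A=27 B=5 C=40 D=27] open={R1,R2,R3,R4,R5,R6}
Step 7: cancel R3 -> on_hand[A=33 B=28 C=44 D=27] avail[A=27 B=13 C=40 D=27] open={R1,R2,R4,R5,R6}
Step 8: reserve R7 C 7 -> on_hand[A=33 B=28 C=44 D=27] avail[A=27 B=13 C=33 D=27] open={R1,R2,R4,R5,R6,R7}
Step 9: commit R6 -> on_hand[A=33 B=28 C=40 D=27] avail[A=27 B=13 C=33 D=27] open={R1,R2,R4,R5,R7}
Step 10: cancel R2 -> on_hand[A=33 B=28 C=40 D=27] avail[A=27 B=22 C=33 D=27] open={R1,R4,R5,R7}
Step 11: reserve R8 D 8 -> on_hand[A=33 B=28 C=40 D=27] avail[A=27 B=22 C=33 D=19] open={R1,R4,R5,R7,R8}
Step 12: cancel R5 -> on_hand[A=33 B=28 C=40 D=27] avail[A=27 B=24 C=33 D=19] open={R1,R4,R7,R8}
Step 13: reserve R9 B 8 -> on_hand[A=33 B=28 C=40 D=27] avail[A=27 B=16 C=33 D=19] open={R1,R4,R7,R8,R9}
Step 14: reserve R10 B 3 -> on_hand[A=33 B=28 C=40 D=27] avail[A=27 B=13 C=33 D=19] open={R1,R10,R4,R7,R8,R9}
Step 15: reserve R11 B 6 -> on_hand[A=33 B=28 C=40 D=27] avail[A=27 B=7 C=33 D=19] open={R1,R10,R11,R4,R7,R8,R9}
Step 16: reserve R12 D 1 -> on_hand[A=33 B=28 C=40 D=27] avail[A=27 B=7 C=33 D=18] open={R1,R10,R11,R12,R4,R7,R8,R9}
Step 17: commit R9 -> on_hand[A=33 B=20 C=40 D=27] avail[A=27 B=7 C=33 D=18] open={R1,R10,R11,R12,R4,R7,R8}
Step 18: commit R7 -> on_hand[A=33 B=20 C=33 D=27] avail[A=27 B=7 C=33 D=18] open={R1,R10,R11,R12,R4,R8}
Final available[B] = 7

Answer: 7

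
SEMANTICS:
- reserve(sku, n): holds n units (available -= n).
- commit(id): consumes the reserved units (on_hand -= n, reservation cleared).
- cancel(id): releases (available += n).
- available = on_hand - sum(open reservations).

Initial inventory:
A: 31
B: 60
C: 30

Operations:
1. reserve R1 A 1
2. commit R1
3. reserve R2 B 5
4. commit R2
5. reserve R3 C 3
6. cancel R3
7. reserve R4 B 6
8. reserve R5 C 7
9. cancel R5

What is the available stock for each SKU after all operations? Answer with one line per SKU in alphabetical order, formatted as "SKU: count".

Step 1: reserve R1 A 1 -> on_hand[A=31 B=60 C=30] avail[A=30 B=60 C=30] open={R1}
Step 2: commit R1 -> on_hand[A=30 B=60 C=30] avail[A=30 B=60 C=30] open={}
Step 3: reserve R2 B 5 -> on_hand[A=30 B=60 C=30] avail[A=30 B=55 C=30] open={R2}
Step 4: commit R2 -> on_hand[A=30 B=55 C=30] avail[A=30 B=55 C=30] open={}
Step 5: reserve R3 C 3 -> on_hand[A=30 B=55 C=30] avail[A=30 B=55 C=27] open={R3}
Step 6: cancel R3 -> on_hand[A=30 B=55 C=30] avail[A=30 B=55 C=30] open={}
Step 7: reserve R4 B 6 -> on_hand[A=30 B=55 C=30] avail[A=30 B=49 C=30] open={R4}
Step 8: reserve R5 C 7 -> on_hand[A=30 B=55 C=30] avail[A=30 B=49 C=23] open={R4,R5}
Step 9: cancel R5 -> on_hand[A=30 B=55 C=30] avail[A=30 B=49 C=30] open={R4}

Answer: A: 30
B: 49
C: 30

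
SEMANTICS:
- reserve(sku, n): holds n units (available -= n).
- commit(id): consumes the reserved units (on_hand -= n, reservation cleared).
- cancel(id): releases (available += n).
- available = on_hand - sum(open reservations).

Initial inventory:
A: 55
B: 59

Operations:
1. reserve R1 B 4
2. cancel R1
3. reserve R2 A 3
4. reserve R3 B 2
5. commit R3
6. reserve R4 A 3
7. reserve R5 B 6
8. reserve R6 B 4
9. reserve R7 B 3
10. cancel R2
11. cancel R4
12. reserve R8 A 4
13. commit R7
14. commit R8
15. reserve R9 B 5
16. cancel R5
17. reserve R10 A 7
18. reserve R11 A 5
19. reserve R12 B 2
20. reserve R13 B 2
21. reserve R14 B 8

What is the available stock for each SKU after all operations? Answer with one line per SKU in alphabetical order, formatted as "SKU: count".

Step 1: reserve R1 B 4 -> on_hand[A=55 B=59] avail[A=55 B=55] open={R1}
Step 2: cancel R1 -> on_hand[A=55 B=59] avail[A=55 B=59] open={}
Step 3: reserve R2 A 3 -> on_hand[A=55 B=59] avail[A=52 B=59] open={R2}
Step 4: reserve R3 B 2 -> on_hand[A=55 B=59] avail[A=52 B=57] open={R2,R3}
Step 5: commit R3 -> on_hand[A=55 B=57] avail[A=52 B=57] open={R2}
Step 6: reserve R4 A 3 -> on_hand[A=55 B=57] avail[A=49 B=57] open={R2,R4}
Step 7: reserve R5 B 6 -> on_hand[A=55 B=57] avail[A=49 B=51] open={R2,R4,R5}
Step 8: reserve R6 B 4 -> on_hand[A=55 B=57] avail[A=49 B=47] open={R2,R4,R5,R6}
Step 9: reserve R7 B 3 -> on_hand[A=55 B=57] avail[A=49 B=44] open={R2,R4,R5,R6,R7}
Step 10: cancel R2 -> on_hand[A=55 B=57] avail[A=52 B=44] open={R4,R5,R6,R7}
Step 11: cancel R4 -> on_hand[A=55 B=57] avail[A=55 B=44] open={R5,R6,R7}
Step 12: reserve R8 A 4 -> on_hand[A=55 B=57] avail[A=51 B=44] open={R5,R6,R7,R8}
Step 13: commit R7 -> on_hand[A=55 B=54] avail[A=51 B=44] open={R5,R6,R8}
Step 14: commit R8 -> on_hand[A=51 B=54] avail[A=51 B=44] open={R5,R6}
Step 15: reserve R9 B 5 -> on_hand[A=51 B=54] avail[A=51 B=39] open={R5,R6,R9}
Step 16: cancel R5 -> on_hand[A=51 B=54] avail[A=51 B=45] open={R6,R9}
Step 17: reserve R10 A 7 -> on_hand[A=51 B=54] avail[A=44 B=45] open={R10,R6,R9}
Step 18: reserve R11 A 5 -> on_hand[A=51 B=54] avail[A=39 B=45] open={R10,R11,R6,R9}
Step 19: reserve R12 B 2 -> on_hand[A=51 B=54] avail[A=39 B=43] open={R10,R11,R12,R6,R9}
Step 20: reserve R13 B 2 -> on_hand[A=51 B=54] avail[A=39 B=41] open={R10,R11,R12,R13,R6,R9}
Step 21: reserve R14 B 8 -> on_hand[A=51 B=54] avail[A=39 B=33] open={R10,R11,R12,R13,R14,R6,R9}

Answer: A: 39
B: 33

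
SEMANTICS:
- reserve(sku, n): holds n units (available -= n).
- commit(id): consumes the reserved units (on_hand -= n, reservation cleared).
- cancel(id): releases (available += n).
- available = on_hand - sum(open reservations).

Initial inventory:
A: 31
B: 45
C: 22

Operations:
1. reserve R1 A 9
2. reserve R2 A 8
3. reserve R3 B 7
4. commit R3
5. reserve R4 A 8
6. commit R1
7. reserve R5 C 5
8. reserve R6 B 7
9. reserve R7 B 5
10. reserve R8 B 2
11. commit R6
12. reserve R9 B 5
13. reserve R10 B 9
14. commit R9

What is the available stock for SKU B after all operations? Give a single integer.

Answer: 10

Derivation:
Step 1: reserve R1 A 9 -> on_hand[A=31 B=45 C=22] avail[A=22 B=45 C=22] open={R1}
Step 2: reserve R2 A 8 -> on_hand[A=31 B=45 C=22] avail[A=14 B=45 C=22] open={R1,R2}
Step 3: reserve R3 B 7 -> on_hand[A=31 B=45 C=22] avail[A=14 B=38 C=22] open={R1,R2,R3}
Step 4: commit R3 -> on_hand[A=31 B=38 C=22] avail[A=14 B=38 C=22] open={R1,R2}
Step 5: reserve R4 A 8 -> on_hand[A=31 B=38 C=22] avail[A=6 B=38 C=22] open={R1,R2,R4}
Step 6: commit R1 -> on_hand[A=22 B=38 C=22] avail[A=6 B=38 C=22] open={R2,R4}
Step 7: reserve R5 C 5 -> on_hand[A=22 B=38 C=22] avail[A=6 B=38 C=17] open={R2,R4,R5}
Step 8: reserve R6 B 7 -> on_hand[A=22 B=38 C=22] avail[A=6 B=31 C=17] open={R2,R4,R5,R6}
Step 9: reserve R7 B 5 -> on_hand[A=22 B=38 C=22] avail[A=6 B=26 C=17] open={R2,R4,R5,R6,R7}
Step 10: reserve R8 B 2 -> on_hand[A=22 B=38 C=22] avail[A=6 B=24 C=17] open={R2,R4,R5,R6,R7,R8}
Step 11: commit R6 -> on_hand[A=22 B=31 C=22] avail[A=6 B=24 C=17] open={R2,R4,R5,R7,R8}
Step 12: reserve R9 B 5 -> on_hand[A=22 B=31 C=22] avail[A=6 B=19 C=17] open={R2,R4,R5,R7,R8,R9}
Step 13: reserve R10 B 9 -> on_hand[A=22 B=31 C=22] avail[A=6 B=10 C=17] open={R10,R2,R4,R5,R7,R8,R9}
Step 14: commit R9 -> on_hand[A=22 B=26 C=22] avail[A=6 B=10 C=17] open={R10,R2,R4,R5,R7,R8}
Final available[B] = 10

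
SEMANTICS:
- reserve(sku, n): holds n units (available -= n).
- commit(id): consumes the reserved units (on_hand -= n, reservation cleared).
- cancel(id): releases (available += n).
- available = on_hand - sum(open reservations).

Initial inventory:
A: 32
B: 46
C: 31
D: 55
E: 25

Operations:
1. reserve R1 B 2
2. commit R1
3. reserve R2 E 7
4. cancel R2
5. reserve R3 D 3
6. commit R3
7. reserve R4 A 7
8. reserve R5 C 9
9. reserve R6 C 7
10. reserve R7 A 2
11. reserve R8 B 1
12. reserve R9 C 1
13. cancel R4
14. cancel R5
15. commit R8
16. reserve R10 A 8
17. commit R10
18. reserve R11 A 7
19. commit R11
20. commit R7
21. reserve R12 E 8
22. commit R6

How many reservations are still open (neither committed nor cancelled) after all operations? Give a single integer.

Step 1: reserve R1 B 2 -> on_hand[A=32 B=46 C=31 D=55 E=25] avail[A=32 B=44 C=31 D=55 E=25] open={R1}
Step 2: commit R1 -> on_hand[A=32 B=44 C=31 D=55 E=25] avail[A=32 B=44 C=31 D=55 E=25] open={}
Step 3: reserve R2 E 7 -> on_hand[A=32 B=44 C=31 D=55 E=25] avail[A=32 B=44 C=31 D=55 E=18] open={R2}
Step 4: cancel R2 -> on_hand[A=32 B=44 C=31 D=55 E=25] avail[A=32 B=44 C=31 D=55 E=25] open={}
Step 5: reserve R3 D 3 -> on_hand[A=32 B=44 C=31 D=55 E=25] avail[A=32 B=44 C=31 D=52 E=25] open={R3}
Step 6: commit R3 -> on_hand[A=32 B=44 C=31 D=52 E=25] avail[A=32 B=44 C=31 D=52 E=25] open={}
Step 7: reserve R4 A 7 -> on_hand[A=32 B=44 C=31 D=52 E=25] avail[A=25 B=44 C=31 D=52 E=25] open={R4}
Step 8: reserve R5 C 9 -> on_hand[A=32 B=44 C=31 D=52 E=25] avail[A=25 B=44 C=22 D=52 E=25] open={R4,R5}
Step 9: reserve R6 C 7 -> on_hand[A=32 B=44 C=31 D=52 E=25] avail[A=25 B=44 C=15 D=52 E=25] open={R4,R5,R6}
Step 10: reserve R7 A 2 -> on_hand[A=32 B=44 C=31 D=52 E=25] avail[A=23 B=44 C=15 D=52 E=25] open={R4,R5,R6,R7}
Step 11: reserve R8 B 1 -> on_hand[A=32 B=44 C=31 D=52 E=25] avail[A=23 B=43 C=15 D=52 E=25] open={R4,R5,R6,R7,R8}
Step 12: reserve R9 C 1 -> on_hand[A=32 B=44 C=31 D=52 E=25] avail[A=23 B=43 C=14 D=52 E=25] open={R4,R5,R6,R7,R8,R9}
Step 13: cancel R4 -> on_hand[A=32 B=44 C=31 D=52 E=25] avail[A=30 B=43 C=14 D=52 E=25] open={R5,R6,R7,R8,R9}
Step 14: cancel R5 -> on_hand[A=32 B=44 C=31 D=52 E=25] avail[A=30 B=43 C=23 D=52 E=25] open={R6,R7,R8,R9}
Step 15: commit R8 -> on_hand[A=32 B=43 C=31 D=52 E=25] avail[A=30 B=43 C=23 D=52 E=25] open={R6,R7,R9}
Step 16: reserve R10 A 8 -> on_hand[A=32 B=43 C=31 D=52 E=25] avail[A=22 B=43 C=23 D=52 E=25] open={R10,R6,R7,R9}
Step 17: commit R10 -> on_hand[A=24 B=43 C=31 D=52 E=25] avail[A=22 B=43 C=23 D=52 E=25] open={R6,R7,R9}
Step 18: reserve R11 A 7 -> on_hand[A=24 B=43 C=31 D=52 E=25] avail[A=15 B=43 C=23 D=52 E=25] open={R11,R6,R7,R9}
Step 19: commit R11 -> on_hand[A=17 B=43 C=31 D=52 E=25] avail[A=15 B=43 C=23 D=52 E=25] open={R6,R7,R9}
Step 20: commit R7 -> on_hand[A=15 B=43 C=31 D=52 E=25] avail[A=15 B=43 C=23 D=52 E=25] open={R6,R9}
Step 21: reserve R12 E 8 -> on_hand[A=15 B=43 C=31 D=52 E=25] avail[A=15 B=43 C=23 D=52 E=17] open={R12,R6,R9}
Step 22: commit R6 -> on_hand[A=15 B=43 C=24 D=52 E=25] avail[A=15 B=43 C=23 D=52 E=17] open={R12,R9}
Open reservations: ['R12', 'R9'] -> 2

Answer: 2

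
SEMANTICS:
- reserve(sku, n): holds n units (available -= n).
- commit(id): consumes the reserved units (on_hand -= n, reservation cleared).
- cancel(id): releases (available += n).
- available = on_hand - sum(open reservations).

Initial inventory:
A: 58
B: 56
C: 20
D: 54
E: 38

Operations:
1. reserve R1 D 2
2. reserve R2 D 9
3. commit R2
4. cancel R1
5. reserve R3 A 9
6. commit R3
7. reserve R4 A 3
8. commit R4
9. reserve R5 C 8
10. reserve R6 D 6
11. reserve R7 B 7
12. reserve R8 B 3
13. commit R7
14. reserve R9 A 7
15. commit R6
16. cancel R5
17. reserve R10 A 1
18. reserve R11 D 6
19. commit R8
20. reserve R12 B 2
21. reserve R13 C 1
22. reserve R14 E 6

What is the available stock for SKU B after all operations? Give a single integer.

Answer: 44

Derivation:
Step 1: reserve R1 D 2 -> on_hand[A=58 B=56 C=20 D=54 E=38] avail[A=58 B=56 C=20 D=52 E=38] open={R1}
Step 2: reserve R2 D 9 -> on_hand[A=58 B=56 C=20 D=54 E=38] avail[A=58 B=56 C=20 D=43 E=38] open={R1,R2}
Step 3: commit R2 -> on_hand[A=58 B=56 C=20 D=45 E=38] avail[A=58 B=56 C=20 D=43 E=38] open={R1}
Step 4: cancel R1 -> on_hand[A=58 B=56 C=20 D=45 E=38] avail[A=58 B=56 C=20 D=45 E=38] open={}
Step 5: reserve R3 A 9 -> on_hand[A=58 B=56 C=20 D=45 E=38] avail[A=49 B=56 C=20 D=45 E=38] open={R3}
Step 6: commit R3 -> on_hand[A=49 B=56 C=20 D=45 E=38] avail[A=49 B=56 C=20 D=45 E=38] open={}
Step 7: reserve R4 A 3 -> on_hand[A=49 B=56 C=20 D=45 E=38] avail[A=46 B=56 C=20 D=45 E=38] open={R4}
Step 8: commit R4 -> on_hand[A=46 B=56 C=20 D=45 E=38] avail[A=46 B=56 C=20 D=45 E=38] open={}
Step 9: reserve R5 C 8 -> on_hand[A=46 B=56 C=20 D=45 E=38] avail[A=46 B=56 C=12 D=45 E=38] open={R5}
Step 10: reserve R6 D 6 -> on_hand[A=46 B=56 C=20 D=45 E=38] avail[A=46 B=56 C=12 D=39 E=38] open={R5,R6}
Step 11: reserve R7 B 7 -> on_hand[A=46 B=56 C=20 D=45 E=38] avail[A=46 B=49 C=12 D=39 E=38] open={R5,R6,R7}
Step 12: reserve R8 B 3 -> on_hand[A=46 B=56 C=20 D=45 E=38] avail[A=46 B=46 C=12 D=39 E=38] open={R5,R6,R7,R8}
Step 13: commit R7 -> on_hand[A=46 B=49 C=20 D=45 E=38] avail[A=46 B=46 C=12 D=39 E=38] open={R5,R6,R8}
Step 14: reserve R9 A 7 -> on_hand[A=46 B=49 C=20 D=45 E=38] avail[A=39 B=46 C=12 D=39 E=38] open={R5,R6,R8,R9}
Step 15: commit R6 -> on_hand[A=46 B=49 C=20 D=39 E=38] avail[A=39 B=46 C=12 D=39 E=38] open={R5,R8,R9}
Step 16: cancel R5 -> on_hand[A=46 B=49 C=20 D=39 E=38] avail[A=39 B=46 C=20 D=39 E=38] open={R8,R9}
Step 17: reserve R10 A 1 -> on_hand[A=46 B=49 C=20 D=39 E=38] avail[A=38 B=46 C=20 D=39 E=38] open={R10,R8,R9}
Step 18: reserve R11 D 6 -> on_hand[A=46 B=49 C=20 D=39 E=38] avail[A=38 B=46 C=20 D=33 E=38] open={R10,R11,R8,R9}
Step 19: commit R8 -> on_hand[A=46 B=46 C=20 D=39 E=38] avail[A=38 B=46 C=20 D=33 E=38] open={R10,R11,R9}
Step 20: reserve R12 B 2 -> on_hand[A=46 B=46 C=20 D=39 E=38] avail[A=38 B=44 C=20 D=33 E=38] open={R10,R11,R12,R9}
Step 21: reserve R13 C 1 -> on_hand[A=46 B=46 C=20 D=39 E=38] avail[A=38 B=44 C=19 D=33 E=38] open={R10,R11,R12,R13,R9}
Step 22: reserve R14 E 6 -> on_hand[A=46 B=46 C=20 D=39 E=38] avail[A=38 B=44 C=19 D=33 E=32] open={R10,R11,R12,R13,R14,R9}
Final available[B] = 44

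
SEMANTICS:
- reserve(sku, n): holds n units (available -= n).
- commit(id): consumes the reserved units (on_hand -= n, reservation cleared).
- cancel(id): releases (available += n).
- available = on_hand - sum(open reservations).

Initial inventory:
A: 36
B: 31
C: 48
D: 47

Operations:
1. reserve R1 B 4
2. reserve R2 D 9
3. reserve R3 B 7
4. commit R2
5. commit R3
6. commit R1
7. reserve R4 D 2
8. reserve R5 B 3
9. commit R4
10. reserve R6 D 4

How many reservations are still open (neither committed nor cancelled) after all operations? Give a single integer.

Step 1: reserve R1 B 4 -> on_hand[A=36 B=31 C=48 D=47] avail[A=36 B=27 C=48 D=47] open={R1}
Step 2: reserve R2 D 9 -> on_hand[A=36 B=31 C=48 D=47] avail[A=36 B=27 C=48 D=38] open={R1,R2}
Step 3: reserve R3 B 7 -> on_hand[A=36 B=31 C=48 D=47] avail[A=36 B=20 C=48 D=38] open={R1,R2,R3}
Step 4: commit R2 -> on_hand[A=36 B=31 C=48 D=38] avail[A=36 B=20 C=48 D=38] open={R1,R3}
Step 5: commit R3 -> on_hand[A=36 B=24 C=48 D=38] avail[A=36 B=20 C=48 D=38] open={R1}
Step 6: commit R1 -> on_hand[A=36 B=20 C=48 D=38] avail[A=36 B=20 C=48 D=38] open={}
Step 7: reserve R4 D 2 -> on_hand[A=36 B=20 C=48 D=38] avail[A=36 B=20 C=48 D=36] open={R4}
Step 8: reserve R5 B 3 -> on_hand[A=36 B=20 C=48 D=38] avail[A=36 B=17 C=48 D=36] open={R4,R5}
Step 9: commit R4 -> on_hand[A=36 B=20 C=48 D=36] avail[A=36 B=17 C=48 D=36] open={R5}
Step 10: reserve R6 D 4 -> on_hand[A=36 B=20 C=48 D=36] avail[A=36 B=17 C=48 D=32] open={R5,R6}
Open reservations: ['R5', 'R6'] -> 2

Answer: 2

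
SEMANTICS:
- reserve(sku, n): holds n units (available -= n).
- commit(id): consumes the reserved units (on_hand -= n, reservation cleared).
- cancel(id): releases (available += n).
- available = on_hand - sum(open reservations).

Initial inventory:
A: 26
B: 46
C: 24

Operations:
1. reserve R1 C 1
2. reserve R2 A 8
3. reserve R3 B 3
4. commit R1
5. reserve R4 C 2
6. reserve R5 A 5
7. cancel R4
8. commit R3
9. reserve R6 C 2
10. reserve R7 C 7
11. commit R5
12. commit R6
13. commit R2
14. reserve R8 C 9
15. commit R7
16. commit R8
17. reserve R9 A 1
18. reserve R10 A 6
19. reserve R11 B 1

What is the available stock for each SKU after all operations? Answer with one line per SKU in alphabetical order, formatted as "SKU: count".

Answer: A: 6
B: 42
C: 5

Derivation:
Step 1: reserve R1 C 1 -> on_hand[A=26 B=46 C=24] avail[A=26 B=46 C=23] open={R1}
Step 2: reserve R2 A 8 -> on_hand[A=26 B=46 C=24] avail[A=18 B=46 C=23] open={R1,R2}
Step 3: reserve R3 B 3 -> on_hand[A=26 B=46 C=24] avail[A=18 B=43 C=23] open={R1,R2,R3}
Step 4: commit R1 -> on_hand[A=26 B=46 C=23] avail[A=18 B=43 C=23] open={R2,R3}
Step 5: reserve R4 C 2 -> on_hand[A=26 B=46 C=23] avail[A=18 B=43 C=21] open={R2,R3,R4}
Step 6: reserve R5 A 5 -> on_hand[A=26 B=46 C=23] avail[A=13 B=43 C=21] open={R2,R3,R4,R5}
Step 7: cancel R4 -> on_hand[A=26 B=46 C=23] avail[A=13 B=43 C=23] open={R2,R3,R5}
Step 8: commit R3 -> on_hand[A=26 B=43 C=23] avail[A=13 B=43 C=23] open={R2,R5}
Step 9: reserve R6 C 2 -> on_hand[A=26 B=43 C=23] avail[A=13 B=43 C=21] open={R2,R5,R6}
Step 10: reserve R7 C 7 -> on_hand[A=26 B=43 C=23] avail[A=13 B=43 C=14] open={R2,R5,R6,R7}
Step 11: commit R5 -> on_hand[A=21 B=43 C=23] avail[A=13 B=43 C=14] open={R2,R6,R7}
Step 12: commit R6 -> on_hand[A=21 B=43 C=21] avail[A=13 B=43 C=14] open={R2,R7}
Step 13: commit R2 -> on_hand[A=13 B=43 C=21] avail[A=13 B=43 C=14] open={R7}
Step 14: reserve R8 C 9 -> on_hand[A=13 B=43 C=21] avail[A=13 B=43 C=5] open={R7,R8}
Step 15: commit R7 -> on_hand[A=13 B=43 C=14] avail[A=13 B=43 C=5] open={R8}
Step 16: commit R8 -> on_hand[A=13 B=43 C=5] avail[A=13 B=43 C=5] open={}
Step 17: reserve R9 A 1 -> on_hand[A=13 B=43 C=5] avail[A=12 B=43 C=5] open={R9}
Step 18: reserve R10 A 6 -> on_hand[A=13 B=43 C=5] avail[A=6 B=43 C=5] open={R10,R9}
Step 19: reserve R11 B 1 -> on_hand[A=13 B=43 C=5] avail[A=6 B=42 C=5] open={R10,R11,R9}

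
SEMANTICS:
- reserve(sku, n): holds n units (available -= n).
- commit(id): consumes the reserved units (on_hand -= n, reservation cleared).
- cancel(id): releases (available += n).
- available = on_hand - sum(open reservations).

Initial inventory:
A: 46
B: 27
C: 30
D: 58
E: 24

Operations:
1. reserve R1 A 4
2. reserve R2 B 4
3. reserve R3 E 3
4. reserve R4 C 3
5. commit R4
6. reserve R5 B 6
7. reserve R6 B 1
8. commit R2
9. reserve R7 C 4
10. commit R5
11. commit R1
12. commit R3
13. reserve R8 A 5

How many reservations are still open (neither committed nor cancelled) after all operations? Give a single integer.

Answer: 3

Derivation:
Step 1: reserve R1 A 4 -> on_hand[A=46 B=27 C=30 D=58 E=24] avail[A=42 B=27 C=30 D=58 E=24] open={R1}
Step 2: reserve R2 B 4 -> on_hand[A=46 B=27 C=30 D=58 E=24] avail[A=42 B=23 C=30 D=58 E=24] open={R1,R2}
Step 3: reserve R3 E 3 -> on_hand[A=46 B=27 C=30 D=58 E=24] avail[A=42 B=23 C=30 D=58 E=21] open={R1,R2,R3}
Step 4: reserve R4 C 3 -> on_hand[A=46 B=27 C=30 D=58 E=24] avail[A=42 B=23 C=27 D=58 E=21] open={R1,R2,R3,R4}
Step 5: commit R4 -> on_hand[A=46 B=27 C=27 D=58 E=24] avail[A=42 B=23 C=27 D=58 E=21] open={R1,R2,R3}
Step 6: reserve R5 B 6 -> on_hand[A=46 B=27 C=27 D=58 E=24] avail[A=42 B=17 C=27 D=58 E=21] open={R1,R2,R3,R5}
Step 7: reserve R6 B 1 -> on_hand[A=46 B=27 C=27 D=58 E=24] avail[A=42 B=16 C=27 D=58 E=21] open={R1,R2,R3,R5,R6}
Step 8: commit R2 -> on_hand[A=46 B=23 C=27 D=58 E=24] avail[A=42 B=16 C=27 D=58 E=21] open={R1,R3,R5,R6}
Step 9: reserve R7 C 4 -> on_hand[A=46 B=23 C=27 D=58 E=24] avail[A=42 B=16 C=23 D=58 E=21] open={R1,R3,R5,R6,R7}
Step 10: commit R5 -> on_hand[A=46 B=17 C=27 D=58 E=24] avail[A=42 B=16 C=23 D=58 E=21] open={R1,R3,R6,R7}
Step 11: commit R1 -> on_hand[A=42 B=17 C=27 D=58 E=24] avail[A=42 B=16 C=23 D=58 E=21] open={R3,R6,R7}
Step 12: commit R3 -> on_hand[A=42 B=17 C=27 D=58 E=21] avail[A=42 B=16 C=23 D=58 E=21] open={R6,R7}
Step 13: reserve R8 A 5 -> on_hand[A=42 B=17 C=27 D=58 E=21] avail[A=37 B=16 C=23 D=58 E=21] open={R6,R7,R8}
Open reservations: ['R6', 'R7', 'R8'] -> 3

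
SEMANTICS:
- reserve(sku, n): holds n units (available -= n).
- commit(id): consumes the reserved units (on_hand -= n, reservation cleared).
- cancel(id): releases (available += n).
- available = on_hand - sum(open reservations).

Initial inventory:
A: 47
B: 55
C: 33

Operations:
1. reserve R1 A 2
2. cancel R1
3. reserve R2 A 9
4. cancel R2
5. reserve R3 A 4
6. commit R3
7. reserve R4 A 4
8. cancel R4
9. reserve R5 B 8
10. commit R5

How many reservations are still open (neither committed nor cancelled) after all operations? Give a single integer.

Answer: 0

Derivation:
Step 1: reserve R1 A 2 -> on_hand[A=47 B=55 C=33] avail[A=45 B=55 C=33] open={R1}
Step 2: cancel R1 -> on_hand[A=47 B=55 C=33] avail[A=47 B=55 C=33] open={}
Step 3: reserve R2 A 9 -> on_hand[A=47 B=55 C=33] avail[A=38 B=55 C=33] open={R2}
Step 4: cancel R2 -> on_hand[A=47 B=55 C=33] avail[A=47 B=55 C=33] open={}
Step 5: reserve R3 A 4 -> on_hand[A=47 B=55 C=33] avail[A=43 B=55 C=33] open={R3}
Step 6: commit R3 -> on_hand[A=43 B=55 C=33] avail[A=43 B=55 C=33] open={}
Step 7: reserve R4 A 4 -> on_hand[A=43 B=55 C=33] avail[A=39 B=55 C=33] open={R4}
Step 8: cancel R4 -> on_hand[A=43 B=55 C=33] avail[A=43 B=55 C=33] open={}
Step 9: reserve R5 B 8 -> on_hand[A=43 B=55 C=33] avail[A=43 B=47 C=33] open={R5}
Step 10: commit R5 -> on_hand[A=43 B=47 C=33] avail[A=43 B=47 C=33] open={}
Open reservations: [] -> 0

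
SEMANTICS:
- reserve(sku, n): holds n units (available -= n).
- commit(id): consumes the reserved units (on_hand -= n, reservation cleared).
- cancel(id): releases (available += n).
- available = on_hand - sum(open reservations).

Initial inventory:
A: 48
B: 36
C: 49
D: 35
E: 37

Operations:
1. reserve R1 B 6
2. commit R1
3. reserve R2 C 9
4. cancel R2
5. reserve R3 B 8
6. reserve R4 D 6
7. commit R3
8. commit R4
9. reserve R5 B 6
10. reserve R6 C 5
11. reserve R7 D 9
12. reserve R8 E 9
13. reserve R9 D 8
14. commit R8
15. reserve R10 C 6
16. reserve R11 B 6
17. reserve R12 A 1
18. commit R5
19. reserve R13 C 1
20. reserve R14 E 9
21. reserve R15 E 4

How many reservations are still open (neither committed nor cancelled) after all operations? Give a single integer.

Answer: 9

Derivation:
Step 1: reserve R1 B 6 -> on_hand[A=48 B=36 C=49 D=35 E=37] avail[A=48 B=30 C=49 D=35 E=37] open={R1}
Step 2: commit R1 -> on_hand[A=48 B=30 C=49 D=35 E=37] avail[A=48 B=30 C=49 D=35 E=37] open={}
Step 3: reserve R2 C 9 -> on_hand[A=48 B=30 C=49 D=35 E=37] avail[A=48 B=30 C=40 D=35 E=37] open={R2}
Step 4: cancel R2 -> on_hand[A=48 B=30 C=49 D=35 E=37] avail[A=48 B=30 C=49 D=35 E=37] open={}
Step 5: reserve R3 B 8 -> on_hand[A=48 B=30 C=49 D=35 E=37] avail[A=48 B=22 C=49 D=35 E=37] open={R3}
Step 6: reserve R4 D 6 -> on_hand[A=48 B=30 C=49 D=35 E=37] avail[A=48 B=22 C=49 D=29 E=37] open={R3,R4}
Step 7: commit R3 -> on_hand[A=48 B=22 C=49 D=35 E=37] avail[A=48 B=22 C=49 D=29 E=37] open={R4}
Step 8: commit R4 -> on_hand[A=48 B=22 C=49 D=29 E=37] avail[A=48 B=22 C=49 D=29 E=37] open={}
Step 9: reserve R5 B 6 -> on_hand[A=48 B=22 C=49 D=29 E=37] avail[A=48 B=16 C=49 D=29 E=37] open={R5}
Step 10: reserve R6 C 5 -> on_hand[A=48 B=22 C=49 D=29 E=37] avail[A=48 B=16 C=44 D=29 E=37] open={R5,R6}
Step 11: reserve R7 D 9 -> on_hand[A=48 B=22 C=49 D=29 E=37] avail[A=48 B=16 C=44 D=20 E=37] open={R5,R6,R7}
Step 12: reserve R8 E 9 -> on_hand[A=48 B=22 C=49 D=29 E=37] avail[A=48 B=16 C=44 D=20 E=28] open={R5,R6,R7,R8}
Step 13: reserve R9 D 8 -> on_hand[A=48 B=22 C=49 D=29 E=37] avail[A=48 B=16 C=44 D=12 E=28] open={R5,R6,R7,R8,R9}
Step 14: commit R8 -> on_hand[A=48 B=22 C=49 D=29 E=28] avail[A=48 B=16 C=44 D=12 E=28] open={R5,R6,R7,R9}
Step 15: reserve R10 C 6 -> on_hand[A=48 B=22 C=49 D=29 E=28] avail[A=48 B=16 C=38 D=12 E=28] open={R10,R5,R6,R7,R9}
Step 16: reserve R11 B 6 -> on_hand[A=48 B=22 C=49 D=29 E=28] avail[A=48 B=10 C=38 D=12 E=28] open={R10,R11,R5,R6,R7,R9}
Step 17: reserve R12 A 1 -> on_hand[A=48 B=22 C=49 D=29 E=28] avail[A=47 B=10 C=38 D=12 E=28] open={R10,R11,R12,R5,R6,R7,R9}
Step 18: commit R5 -> on_hand[A=48 B=16 C=49 D=29 E=28] avail[A=47 B=10 C=38 D=12 E=28] open={R10,R11,R12,R6,R7,R9}
Step 19: reserve R13 C 1 -> on_hand[A=48 B=16 C=49 D=29 E=28] avail[A=47 B=10 C=37 D=12 E=28] open={R10,R11,R12,R13,R6,R7,R9}
Step 20: reserve R14 E 9 -> on_hand[A=48 B=16 C=49 D=29 E=28] avail[A=47 B=10 C=37 D=12 E=19] open={R10,R11,R12,R13,R14,R6,R7,R9}
Step 21: reserve R15 E 4 -> on_hand[A=48 B=16 C=49 D=29 E=28] avail[A=47 B=10 C=37 D=12 E=15] open={R10,R11,R12,R13,R14,R15,R6,R7,R9}
Open reservations: ['R10', 'R11', 'R12', 'R13', 'R14', 'R15', 'R6', 'R7', 'R9'] -> 9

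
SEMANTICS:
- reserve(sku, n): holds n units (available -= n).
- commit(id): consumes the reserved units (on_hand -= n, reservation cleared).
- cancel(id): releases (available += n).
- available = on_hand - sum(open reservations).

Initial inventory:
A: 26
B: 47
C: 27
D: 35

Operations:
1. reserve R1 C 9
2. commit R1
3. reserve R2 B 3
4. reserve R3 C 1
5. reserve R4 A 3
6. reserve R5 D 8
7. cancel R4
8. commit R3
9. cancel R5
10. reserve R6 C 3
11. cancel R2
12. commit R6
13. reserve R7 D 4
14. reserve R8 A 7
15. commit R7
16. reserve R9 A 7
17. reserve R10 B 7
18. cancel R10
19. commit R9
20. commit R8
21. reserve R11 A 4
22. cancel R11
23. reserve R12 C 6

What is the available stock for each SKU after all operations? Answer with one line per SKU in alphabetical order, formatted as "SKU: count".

Answer: A: 12
B: 47
C: 8
D: 31

Derivation:
Step 1: reserve R1 C 9 -> on_hand[A=26 B=47 C=27 D=35] avail[A=26 B=47 C=18 D=35] open={R1}
Step 2: commit R1 -> on_hand[A=26 B=47 C=18 D=35] avail[A=26 B=47 C=18 D=35] open={}
Step 3: reserve R2 B 3 -> on_hand[A=26 B=47 C=18 D=35] avail[A=26 B=44 C=18 D=35] open={R2}
Step 4: reserve R3 C 1 -> on_hand[A=26 B=47 C=18 D=35] avail[A=26 B=44 C=17 D=35] open={R2,R3}
Step 5: reserve R4 A 3 -> on_hand[A=26 B=47 C=18 D=35] avail[A=23 B=44 C=17 D=35] open={R2,R3,R4}
Step 6: reserve R5 D 8 -> on_hand[A=26 B=47 C=18 D=35] avail[A=23 B=44 C=17 D=27] open={R2,R3,R4,R5}
Step 7: cancel R4 -> on_hand[A=26 B=47 C=18 D=35] avail[A=26 B=44 C=17 D=27] open={R2,R3,R5}
Step 8: commit R3 -> on_hand[A=26 B=47 C=17 D=35] avail[A=26 B=44 C=17 D=27] open={R2,R5}
Step 9: cancel R5 -> on_hand[A=26 B=47 C=17 D=35] avail[A=26 B=44 C=17 D=35] open={R2}
Step 10: reserve R6 C 3 -> on_hand[A=26 B=47 C=17 D=35] avail[A=26 B=44 C=14 D=35] open={R2,R6}
Step 11: cancel R2 -> on_hand[A=26 B=47 C=17 D=35] avail[A=26 B=47 C=14 D=35] open={R6}
Step 12: commit R6 -> on_hand[A=26 B=47 C=14 D=35] avail[A=26 B=47 C=14 D=35] open={}
Step 13: reserve R7 D 4 -> on_hand[A=26 B=47 C=14 D=35] avail[A=26 B=47 C=14 D=31] open={R7}
Step 14: reserve R8 A 7 -> on_hand[A=26 B=47 C=14 D=35] avail[A=19 B=47 C=14 D=31] open={R7,R8}
Step 15: commit R7 -> on_hand[A=26 B=47 C=14 D=31] avail[A=19 B=47 C=14 D=31] open={R8}
Step 16: reserve R9 A 7 -> on_hand[A=26 B=47 C=14 D=31] avail[A=12 B=47 C=14 D=31] open={R8,R9}
Step 17: reserve R10 B 7 -> on_hand[A=26 B=47 C=14 D=31] avail[A=12 B=40 C=14 D=31] open={R10,R8,R9}
Step 18: cancel R10 -> on_hand[A=26 B=47 C=14 D=31] avail[A=12 B=47 C=14 D=31] open={R8,R9}
Step 19: commit R9 -> on_hand[A=19 B=47 C=14 D=31] avail[A=12 B=47 C=14 D=31] open={R8}
Step 20: commit R8 -> on_hand[A=12 B=47 C=14 D=31] avail[A=12 B=47 C=14 D=31] open={}
Step 21: reserve R11 A 4 -> on_hand[A=12 B=47 C=14 D=31] avail[A=8 B=47 C=14 D=31] open={R11}
Step 22: cancel R11 -> on_hand[A=12 B=47 C=14 D=31] avail[A=12 B=47 C=14 D=31] open={}
Step 23: reserve R12 C 6 -> on_hand[A=12 B=47 C=14 D=31] avail[A=12 B=47 C=8 D=31] open={R12}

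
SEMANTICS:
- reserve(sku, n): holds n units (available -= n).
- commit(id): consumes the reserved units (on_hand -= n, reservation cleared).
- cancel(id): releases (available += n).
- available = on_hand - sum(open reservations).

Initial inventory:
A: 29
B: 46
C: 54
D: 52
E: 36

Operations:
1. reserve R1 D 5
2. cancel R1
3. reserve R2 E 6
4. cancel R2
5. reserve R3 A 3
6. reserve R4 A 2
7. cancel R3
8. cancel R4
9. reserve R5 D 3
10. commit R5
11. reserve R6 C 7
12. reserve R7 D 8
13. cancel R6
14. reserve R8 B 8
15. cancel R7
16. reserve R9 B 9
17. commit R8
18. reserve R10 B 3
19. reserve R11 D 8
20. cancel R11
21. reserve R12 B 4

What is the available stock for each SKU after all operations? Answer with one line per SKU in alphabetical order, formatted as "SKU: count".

Step 1: reserve R1 D 5 -> on_hand[A=29 B=46 C=54 D=52 E=36] avail[A=29 B=46 C=54 D=47 E=36] open={R1}
Step 2: cancel R1 -> on_hand[A=29 B=46 C=54 D=52 E=36] avail[A=29 B=46 C=54 D=52 E=36] open={}
Step 3: reserve R2 E 6 -> on_hand[A=29 B=46 C=54 D=52 E=36] avail[A=29 B=46 C=54 D=52 E=30] open={R2}
Step 4: cancel R2 -> on_hand[A=29 B=46 C=54 D=52 E=36] avail[A=29 B=46 C=54 D=52 E=36] open={}
Step 5: reserve R3 A 3 -> on_hand[A=29 B=46 C=54 D=52 E=36] avail[A=26 B=46 C=54 D=52 E=36] open={R3}
Step 6: reserve R4 A 2 -> on_hand[A=29 B=46 C=54 D=52 E=36] avail[A=24 B=46 C=54 D=52 E=36] open={R3,R4}
Step 7: cancel R3 -> on_hand[A=29 B=46 C=54 D=52 E=36] avail[A=27 B=46 C=54 D=52 E=36] open={R4}
Step 8: cancel R4 -> on_hand[A=29 B=46 C=54 D=52 E=36] avail[A=29 B=46 C=54 D=52 E=36] open={}
Step 9: reserve R5 D 3 -> on_hand[A=29 B=46 C=54 D=52 E=36] avail[A=29 B=46 C=54 D=49 E=36] open={R5}
Step 10: commit R5 -> on_hand[A=29 B=46 C=54 D=49 E=36] avail[A=29 B=46 C=54 D=49 E=36] open={}
Step 11: reserve R6 C 7 -> on_hand[A=29 B=46 C=54 D=49 E=36] avail[A=29 B=46 C=47 D=49 E=36] open={R6}
Step 12: reserve R7 D 8 -> on_hand[A=29 B=46 C=54 D=49 E=36] avail[A=29 B=46 C=47 D=41 E=36] open={R6,R7}
Step 13: cancel R6 -> on_hand[A=29 B=46 C=54 D=49 E=36] avail[A=29 B=46 C=54 D=41 E=36] open={R7}
Step 14: reserve R8 B 8 -> on_hand[A=29 B=46 C=54 D=49 E=36] avail[A=29 B=38 C=54 D=41 E=36] open={R7,R8}
Step 15: cancel R7 -> on_hand[A=29 B=46 C=54 D=49 E=36] avail[A=29 B=38 C=54 D=49 E=36] open={R8}
Step 16: reserve R9 B 9 -> on_hand[A=29 B=46 C=54 D=49 E=36] avail[A=29 B=29 C=54 D=49 E=36] open={R8,R9}
Step 17: commit R8 -> on_hand[A=29 B=38 C=54 D=49 E=36] avail[A=29 B=29 C=54 D=49 E=36] open={R9}
Step 18: reserve R10 B 3 -> on_hand[A=29 B=38 C=54 D=49 E=36] avail[A=29 B=26 C=54 D=49 E=36] open={R10,R9}
Step 19: reserve R11 D 8 -> on_hand[A=29 B=38 C=54 D=49 E=36] avail[A=29 B=26 C=54 D=41 E=36] open={R10,R11,R9}
Step 20: cancel R11 -> on_hand[A=29 B=38 C=54 D=49 E=36] avail[A=29 B=26 C=54 D=49 E=36] open={R10,R9}
Step 21: reserve R12 B 4 -> on_hand[A=29 B=38 C=54 D=49 E=36] avail[A=29 B=22 C=54 D=49 E=36] open={R10,R12,R9}

Answer: A: 29
B: 22
C: 54
D: 49
E: 36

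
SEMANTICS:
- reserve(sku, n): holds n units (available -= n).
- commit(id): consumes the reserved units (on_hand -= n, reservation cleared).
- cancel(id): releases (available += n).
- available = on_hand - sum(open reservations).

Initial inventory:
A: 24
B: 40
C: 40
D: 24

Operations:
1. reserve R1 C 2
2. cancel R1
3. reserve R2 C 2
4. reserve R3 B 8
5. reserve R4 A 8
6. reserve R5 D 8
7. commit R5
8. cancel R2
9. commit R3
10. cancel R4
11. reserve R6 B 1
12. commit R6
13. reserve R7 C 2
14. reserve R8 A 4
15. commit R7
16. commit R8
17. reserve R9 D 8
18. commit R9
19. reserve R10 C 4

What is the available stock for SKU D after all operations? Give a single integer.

Answer: 8

Derivation:
Step 1: reserve R1 C 2 -> on_hand[A=24 B=40 C=40 D=24] avail[A=24 B=40 C=38 D=24] open={R1}
Step 2: cancel R1 -> on_hand[A=24 B=40 C=40 D=24] avail[A=24 B=40 C=40 D=24] open={}
Step 3: reserve R2 C 2 -> on_hand[A=24 B=40 C=40 D=24] avail[A=24 B=40 C=38 D=24] open={R2}
Step 4: reserve R3 B 8 -> on_hand[A=24 B=40 C=40 D=24] avail[A=24 B=32 C=38 D=24] open={R2,R3}
Step 5: reserve R4 A 8 -> on_hand[A=24 B=40 C=40 D=24] avail[A=16 B=32 C=38 D=24] open={R2,R3,R4}
Step 6: reserve R5 D 8 -> on_hand[A=24 B=40 C=40 D=24] avail[A=16 B=32 C=38 D=16] open={R2,R3,R4,R5}
Step 7: commit R5 -> on_hand[A=24 B=40 C=40 D=16] avail[A=16 B=32 C=38 D=16] open={R2,R3,R4}
Step 8: cancel R2 -> on_hand[A=24 B=40 C=40 D=16] avail[A=16 B=32 C=40 D=16] open={R3,R4}
Step 9: commit R3 -> on_hand[A=24 B=32 C=40 D=16] avail[A=16 B=32 C=40 D=16] open={R4}
Step 10: cancel R4 -> on_hand[A=24 B=32 C=40 D=16] avail[A=24 B=32 C=40 D=16] open={}
Step 11: reserve R6 B 1 -> on_hand[A=24 B=32 C=40 D=16] avail[A=24 B=31 C=40 D=16] open={R6}
Step 12: commit R6 -> on_hand[A=24 B=31 C=40 D=16] avail[A=24 B=31 C=40 D=16] open={}
Step 13: reserve R7 C 2 -> on_hand[A=24 B=31 C=40 D=16] avail[A=24 B=31 C=38 D=16] open={R7}
Step 14: reserve R8 A 4 -> on_hand[A=24 B=31 C=40 D=16] avail[A=20 B=31 C=38 D=16] open={R7,R8}
Step 15: commit R7 -> on_hand[A=24 B=31 C=38 D=16] avail[A=20 B=31 C=38 D=16] open={R8}
Step 16: commit R8 -> on_hand[A=20 B=31 C=38 D=16] avail[A=20 B=31 C=38 D=16] open={}
Step 17: reserve R9 D 8 -> on_hand[A=20 B=31 C=38 D=16] avail[A=20 B=31 C=38 D=8] open={R9}
Step 18: commit R9 -> on_hand[A=20 B=31 C=38 D=8] avail[A=20 B=31 C=38 D=8] open={}
Step 19: reserve R10 C 4 -> on_hand[A=20 B=31 C=38 D=8] avail[A=20 B=31 C=34 D=8] open={R10}
Final available[D] = 8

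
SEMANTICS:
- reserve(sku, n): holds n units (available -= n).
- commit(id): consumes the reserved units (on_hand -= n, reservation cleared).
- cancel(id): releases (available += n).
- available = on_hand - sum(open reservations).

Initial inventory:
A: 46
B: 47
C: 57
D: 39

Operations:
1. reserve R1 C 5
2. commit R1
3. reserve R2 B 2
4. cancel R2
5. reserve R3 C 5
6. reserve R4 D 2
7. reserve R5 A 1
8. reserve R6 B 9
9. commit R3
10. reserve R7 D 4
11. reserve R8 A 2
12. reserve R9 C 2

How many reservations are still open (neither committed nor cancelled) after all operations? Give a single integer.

Answer: 6

Derivation:
Step 1: reserve R1 C 5 -> on_hand[A=46 B=47 C=57 D=39] avail[A=46 B=47 C=52 D=39] open={R1}
Step 2: commit R1 -> on_hand[A=46 B=47 C=52 D=39] avail[A=46 B=47 C=52 D=39] open={}
Step 3: reserve R2 B 2 -> on_hand[A=46 B=47 C=52 D=39] avail[A=46 B=45 C=52 D=39] open={R2}
Step 4: cancel R2 -> on_hand[A=46 B=47 C=52 D=39] avail[A=46 B=47 C=52 D=39] open={}
Step 5: reserve R3 C 5 -> on_hand[A=46 B=47 C=52 D=39] avail[A=46 B=47 C=47 D=39] open={R3}
Step 6: reserve R4 D 2 -> on_hand[A=46 B=47 C=52 D=39] avail[A=46 B=47 C=47 D=37] open={R3,R4}
Step 7: reserve R5 A 1 -> on_hand[A=46 B=47 C=52 D=39] avail[A=45 B=47 C=47 D=37] open={R3,R4,R5}
Step 8: reserve R6 B 9 -> on_hand[A=46 B=47 C=52 D=39] avail[A=45 B=38 C=47 D=37] open={R3,R4,R5,R6}
Step 9: commit R3 -> on_hand[A=46 B=47 C=47 D=39] avail[A=45 B=38 C=47 D=37] open={R4,R5,R6}
Step 10: reserve R7 D 4 -> on_hand[A=46 B=47 C=47 D=39] avail[A=45 B=38 C=47 D=33] open={R4,R5,R6,R7}
Step 11: reserve R8 A 2 -> on_hand[A=46 B=47 C=47 D=39] avail[A=43 B=38 C=47 D=33] open={R4,R5,R6,R7,R8}
Step 12: reserve R9 C 2 -> on_hand[A=46 B=47 C=47 D=39] avail[A=43 B=38 C=45 D=33] open={R4,R5,R6,R7,R8,R9}
Open reservations: ['R4', 'R5', 'R6', 'R7', 'R8', 'R9'] -> 6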